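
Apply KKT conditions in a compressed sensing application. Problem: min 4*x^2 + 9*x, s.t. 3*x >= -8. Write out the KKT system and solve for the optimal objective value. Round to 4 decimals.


Step 1: Try lambda = 0 (constraint inactive).
Stationarity: 2*4*x + 9 = 0
x* = -9/(2*4) = -1.125
Check constraint: 3*-1.125 = -3.375 >= -8 -- satisfied.
Step 2: Compute optimal value.
f(x*) = 4*(-1.125)^2 + 9*(-1.125) = -5.0625


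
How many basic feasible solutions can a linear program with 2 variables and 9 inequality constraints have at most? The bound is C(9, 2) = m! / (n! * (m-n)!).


Each vertex corresponds to some choice of n active constraints out of m, so the number of vertices is at most C(m, n) = m! / (n!(m-n)!).
m = 9, n = 2
Numerator: 9 * 8
Denominator: 2! = 2
C(9, 2) = 36


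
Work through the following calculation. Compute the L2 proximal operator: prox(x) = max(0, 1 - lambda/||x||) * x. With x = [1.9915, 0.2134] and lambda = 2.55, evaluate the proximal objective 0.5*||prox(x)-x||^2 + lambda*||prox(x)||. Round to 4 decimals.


Step 1: Compute ||x||.
||x|| = 2.0029
Step 2: Compute scaling factor.
scale = max(0, 1 - 2.55/2.0029) = 0.0
Step 3: prox(x) = [0.0, 0.0]
||prox(x)|| = 0.0
Step 4: Proximal objective.
0.5*||prox-x||^2 = 2.0058
lambda*||prox|| = 0.0
Total = 2.0058


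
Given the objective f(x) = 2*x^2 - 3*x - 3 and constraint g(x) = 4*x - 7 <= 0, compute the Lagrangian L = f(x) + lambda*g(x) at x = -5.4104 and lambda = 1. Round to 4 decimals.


Step 1: Evaluate f(x).
f(-5.4104) = 2*(-5.4104)^2 - 3*(-5.4104) - 3 = 71.7761
Step 2: Evaluate g(x).
g(-5.4104) = 4*-5.4104 - 7 = -28.6416
Step 3: Compute Lagrangian.
L = 71.7761 + 1*-28.6416 = 43.1345


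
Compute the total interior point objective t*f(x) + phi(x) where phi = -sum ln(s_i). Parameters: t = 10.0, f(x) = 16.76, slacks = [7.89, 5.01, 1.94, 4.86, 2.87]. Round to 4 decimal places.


Step 1: Compute log-barrier.
ln values: [2.0656, 1.6114, 0.6627, 1.581, 1.0543]
phi = -(2.0656 + 1.6114 + 0.6627 + 1.581 + 1.0543) = -6.9751
Step 2: Compute augmented objective.
t*f(x) = 10.0*16.76 = 167.6
Total = 167.6 - 6.9751 = 160.6249


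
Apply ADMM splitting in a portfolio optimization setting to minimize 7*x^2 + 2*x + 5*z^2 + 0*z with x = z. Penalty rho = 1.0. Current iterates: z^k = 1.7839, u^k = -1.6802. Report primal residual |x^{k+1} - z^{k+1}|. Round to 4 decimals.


ADMM iteration with rho = 1.0, z^k = 1.7839, u^k = -1.6802
Step 1: x-update.
Minimize 7*x^2 + 2*x + (1.0/2)*(x - 1.7839 - 1.6802)^2
FOC: (2*7 + 1.0)*x = -2 + 1.0*(1.7839 + 1.6802)
x^{k+1} = 0.0976
Step 2: z-update.
Minimize 5*z^2 + 0*z + (1.0/2)*(0.0976 - z - 1.6802)^2
FOC: (2*5 + 1.0)*z = 0 + 1.0*(0.0976 - 1.6802)
z^{k+1} = -0.1439
Step 3: u-update.
u^{k+1} = -1.6802 + 0.0976 + 0.1439 = -1.4387
Step 4: Primal residual = |0.0976 + 0.1439| = 0.2415


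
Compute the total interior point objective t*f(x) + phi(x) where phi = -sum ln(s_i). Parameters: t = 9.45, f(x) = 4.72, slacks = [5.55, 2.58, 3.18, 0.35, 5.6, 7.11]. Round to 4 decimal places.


Step 1: Compute log-barrier.
ln values: [1.7138, 0.9478, 1.1569, -1.0498, 1.7228, 1.9615]
phi = -(1.7138 + 0.9478 + 1.1569 - 1.0498 + 1.7228 + 1.9615) = -6.4529
Step 2: Compute augmented objective.
t*f(x) = 9.45*4.72 = 44.604
Total = 44.604 - 6.4529 = 38.1511


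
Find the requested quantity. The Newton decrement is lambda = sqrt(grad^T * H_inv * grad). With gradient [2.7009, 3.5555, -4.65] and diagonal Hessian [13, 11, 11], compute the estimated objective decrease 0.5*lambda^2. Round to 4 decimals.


Step 1: H is diagonal, so H^(-1) * g = [0.2078, 0.3232, -0.4227].
Step 2: g^T H^(-1) g = sum_i g_i^2 / H_ii
  = (2.7009)^2/13 + (3.5555)^2/11 + (-4.65)^2/11
  = 0.5611 + 1.1492 + 1.9657 = 3.6761
Step 3: Objective decrease = 0.5 * g^T H^(-1) g = 1.838


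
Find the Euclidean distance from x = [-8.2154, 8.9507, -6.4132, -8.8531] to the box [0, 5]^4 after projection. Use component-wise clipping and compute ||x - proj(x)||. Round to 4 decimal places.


Project each component onto [0, 5].
clip(-8.2154) = 0.0, clip(8.9507) = 5.0, clip(-6.4132) = 0.0, clip(-8.8531) = 0.0
Projection = [0.0, 5.0, 0.0, 0.0]
Squared diffs: [67.4928, 15.608, 41.1291, 78.3774]
Distance = sqrt(202.6073) = 14.234


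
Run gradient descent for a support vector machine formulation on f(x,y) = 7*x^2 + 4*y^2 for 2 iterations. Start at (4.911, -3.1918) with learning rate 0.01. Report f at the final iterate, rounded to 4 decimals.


Gradient descent on f(x,y) = 7*x^2 + 4*y^2.
Starting point: (4.911, -3.1918), alpha = 0.01
Step 1: grad_x = 2*7*4.911 = 68.754, grad_y = 2*4*-3.1918 = -25.5344
  x_1 = 4.911 - 0.01*68.754 = 4.2235
  y_1 = -3.1918 - 0.01*-25.5344 = -2.9365
Step 2: grad_x = 2*7*4.2235 = 59.1284, grad_y = 2*4*-2.9365 = -23.4916
  x_2 = 4.2235 - 0.01*59.1284 = 3.6322
  y_2 = -2.9365 - 0.01*-23.4916 = -2.7015
f(3.6322, -2.7015) = 7*3.6322^2 + 4*(-2.7015)^2 = 121.5422


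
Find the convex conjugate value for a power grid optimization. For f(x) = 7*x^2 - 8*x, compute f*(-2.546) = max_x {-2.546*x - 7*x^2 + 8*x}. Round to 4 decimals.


f*(y) = sup_x {y*x - a*x^2 - b*x} = sup_x {(y-b)*x - a*x^2}
FOC: (y - b) - 2a*x = 0 => x* = (y - b)/(2a)
x* = (-2.546 + 8)/(2*7) = 0.3896
f*(-2.546) = (y-b)^2/(4a) = (-2.546 + 8)^2/(4*7)
= 29.7461/28 = 1.0624


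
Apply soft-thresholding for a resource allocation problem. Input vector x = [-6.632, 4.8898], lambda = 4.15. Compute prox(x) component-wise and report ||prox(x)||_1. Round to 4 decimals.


Soft-thresholding with lambda = 4.15:
prox(-6.632) = sign(-6.632)*max(|-6.632| - 4.15, 0) = -2.482
prox(4.8898) = sign(4.8898)*max(|4.8898| - 4.15, 0) = 0.7398
prox(x) = [-2.482, 0.7398]
||prox(x)||_1 = 2.482 + 0.7398 = 3.2218


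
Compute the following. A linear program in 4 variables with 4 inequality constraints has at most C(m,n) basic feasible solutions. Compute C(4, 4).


Each vertex corresponds to some choice of n active constraints out of m, so the number of vertices is at most C(m, n) = m! / (n!(m-n)!).
m = 4, n = 4
Numerator: 4 * 3 * 2 * 1
Denominator: 4! = 24
C(4, 4) = 1


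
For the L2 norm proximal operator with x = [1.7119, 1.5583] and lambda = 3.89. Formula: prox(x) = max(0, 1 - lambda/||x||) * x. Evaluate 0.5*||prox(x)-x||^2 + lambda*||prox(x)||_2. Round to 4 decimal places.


Step 1: Compute ||x||.
||x|| = 2.3149
Step 2: Compute scaling factor.
scale = max(0, 1 - 3.89/2.3149) = 0.0
Step 3: prox(x) = [0.0, 0.0]
||prox(x)|| = 0.0
Step 4: Proximal objective.
0.5*||prox-x||^2 = 2.6795
lambda*||prox|| = 0.0
Total = 2.6795


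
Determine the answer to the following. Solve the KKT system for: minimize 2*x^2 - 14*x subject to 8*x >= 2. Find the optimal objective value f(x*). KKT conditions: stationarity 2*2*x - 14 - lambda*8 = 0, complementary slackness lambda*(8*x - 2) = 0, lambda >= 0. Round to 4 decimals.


Step 1: Try lambda = 0 (constraint inactive).
Stationarity: 2*2*x - 14 = 0
x* = 14/(2*2) = 3.5
Check constraint: 8*3.5 = 28.0 >= 2 -- satisfied.
Step 2: Compute optimal value.
f(x*) = 2*3.5^2 - 14*3.5 = -24.5


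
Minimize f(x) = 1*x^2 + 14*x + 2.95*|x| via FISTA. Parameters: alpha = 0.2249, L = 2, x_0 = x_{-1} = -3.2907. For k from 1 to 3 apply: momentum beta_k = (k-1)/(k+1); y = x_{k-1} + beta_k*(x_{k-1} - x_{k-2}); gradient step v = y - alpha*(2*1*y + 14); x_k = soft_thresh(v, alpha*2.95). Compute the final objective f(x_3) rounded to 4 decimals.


FISTA on f(x) = 1*x^2 + 14*x + 2.95*|x|
L = 2, alpha = 0.2249
Iteration 1: beta = 0.0, y = -3.2907 + 0.0*(-3.2907 + 3.2907) = -3.2907
  grad(y) = 7.4186, v = y - alpha*grad = -4.9591
  prox(v) = soft_thresh(-4.9591, 0.6635) = -4.2957
Iteration 2: beta = 0.3333, y = -4.2957 + 0.3333*(-4.2957 + 3.2907) = -4.6307
  grad(y) = 4.7386, v = y - alpha*grad = -5.6964
  prox(v) = soft_thresh(-5.6964, 0.6635) = -5.0329
Iteration 3: beta = 0.5, y = -5.0329 + 0.5*(-5.0329 + 4.2957) = -5.4016
  grad(y) = 3.1968, v = y - alpha*grad = -6.1205
  prox(v) = soft_thresh(-6.1205, 0.6635) = -5.4571
f(x_3) = 1*(-5.4571)^2 + 14*(-5.4571) + 2.95*|-5.4571| = -30.521


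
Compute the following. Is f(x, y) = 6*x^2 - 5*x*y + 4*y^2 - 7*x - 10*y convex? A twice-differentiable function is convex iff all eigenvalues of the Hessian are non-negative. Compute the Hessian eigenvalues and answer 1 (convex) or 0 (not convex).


The Hessian of f(x,y) = 6*x^2 - 5*x*y + 4*y^2 - 7*x - 10*y is:
H = [[12, -5], [-5, 8]]
Trace = 12 + 8 = 20
Determinant = 12*8 - (-5)^2 = 71
Discriminant = (20)^2 - 4*71 = 116.0
Eigenvalues: lambda_1 = 4.6148, lambda_2 = 15.3852
The function is convex.

1


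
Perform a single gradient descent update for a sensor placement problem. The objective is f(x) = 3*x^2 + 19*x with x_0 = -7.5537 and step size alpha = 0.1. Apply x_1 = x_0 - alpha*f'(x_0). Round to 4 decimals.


We compute the gradient at x_0 and apply the update.
f'(x) = 6*x + 19
f'(-7.5537) = 6*-7.5537 + 19 = -26.3222
x_1 = -7.5537 - 0.1*-26.3222 = -4.9215


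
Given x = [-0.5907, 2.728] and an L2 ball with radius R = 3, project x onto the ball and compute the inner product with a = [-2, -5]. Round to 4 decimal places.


Step 1: Compute ||x|| (intermediates to 6 decimals).
||x|| = sqrt((-0.5907)^2 + 2.728^2) = 2.79122
Step 2: Project.
Since ||x|| <= R, proj = x (no scaling needed).
proj(x) = [-0.5907, 2.728]
Step 3: Dot product.
a^T * proj(x) = -2*(-0.5907) - 5*2.728 = -12.4586


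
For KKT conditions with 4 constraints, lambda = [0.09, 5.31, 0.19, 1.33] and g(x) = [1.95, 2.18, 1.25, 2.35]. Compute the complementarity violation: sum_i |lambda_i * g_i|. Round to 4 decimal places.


KKT complementary slackness check:
lambda_1 * g_1 = 0.09 * 1.95 = 0.1755
lambda_2 * g_2 = 5.31 * 2.18 = 11.5758
lambda_3 * g_3 = 0.19 * 1.25 = 0.2375
lambda_4 * g_4 = 1.33 * 2.35 = 3.1255
Total violation = 0.1755 + 11.5758 + 0.2375 + 3.1255 = 15.1143


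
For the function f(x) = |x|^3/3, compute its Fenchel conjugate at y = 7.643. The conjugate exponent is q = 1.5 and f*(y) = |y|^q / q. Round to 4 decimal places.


The conjugate exponent q satisfies 1/p + 1/q = 1.
p = 3, so q = 3/(3 - 1) = 1.5
|y|^q = 7.643^1.5 = 21.1298
f*(7.643) = 21.1298 / 1.5 = 14.0865


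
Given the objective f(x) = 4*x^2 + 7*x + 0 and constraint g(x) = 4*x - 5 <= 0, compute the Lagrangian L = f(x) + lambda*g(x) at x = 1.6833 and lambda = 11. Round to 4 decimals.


Step 1: Evaluate f(x).
f(1.6833) = 4*1.6833^2 + 7*1.6833 + 0 = 23.1171
Step 2: Evaluate g(x).
g(1.6833) = 4*1.6833 - 5 = 1.7332
Step 3: Compute Lagrangian.
L = 23.1171 + 11*1.7332 = 42.1823


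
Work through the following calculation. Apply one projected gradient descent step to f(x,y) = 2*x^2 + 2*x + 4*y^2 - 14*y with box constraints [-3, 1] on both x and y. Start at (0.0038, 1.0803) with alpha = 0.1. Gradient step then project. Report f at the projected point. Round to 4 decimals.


Step 1: Compute gradient at (0.0038, 1.0803).
grad_x = 2*2*0.0038 + 2 = 2.0152
grad_y = 2*4*1.0803 - 14 = -5.3576
Step 2: Gradient step.
x_raw = 0.0038 - 0.1*2.0152 = -0.1977
y_raw = 1.0803 - 0.1*-5.3576 = 1.6161
Step 3: Project onto [-3, 1].
x_proj = clip(-0.1977) = -0.1977
y_proj = clip(1.6161) = 1.0
Step 4: Evaluate f.
f(-0.1977, 1.0) = -10.3173


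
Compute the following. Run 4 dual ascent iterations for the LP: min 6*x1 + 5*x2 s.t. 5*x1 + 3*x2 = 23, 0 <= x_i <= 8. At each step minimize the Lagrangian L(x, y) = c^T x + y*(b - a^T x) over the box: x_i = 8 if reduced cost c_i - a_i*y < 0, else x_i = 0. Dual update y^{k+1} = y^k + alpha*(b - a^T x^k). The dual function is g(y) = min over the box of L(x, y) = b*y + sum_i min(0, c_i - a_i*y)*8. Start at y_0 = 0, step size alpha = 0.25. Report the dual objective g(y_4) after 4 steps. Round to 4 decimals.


Dual ascent for LP: min 6*x1 + 5*x2, 5*x1 + 3*x2 = 23, 0 <= x_i <= 8
Step 1: y^k = 0.0, reduced costs: (6.0, 5.0)
  x^k = (0.0, 0.0), subgradient = b - a^T x = 23.0
  y^{k+1} = 0.0 + 0.25*23.0 = 5.75
Step 2: y^k = 5.75, reduced costs: (-22.75, -12.25)
  x^k = (8.0, 8.0), subgradient = b - a^T x = -41.0
  y^{k+1} = 5.75 + 0.25*-41.0 = -4.5
Step 3: y^k = -4.5, reduced costs: (28.5, 18.5)
  x^k = (0.0, 0.0), subgradient = b - a^T x = 23.0
  y^{k+1} = -4.5 + 0.25*23.0 = 1.25
Step 4: y^k = 1.25, reduced costs: (-0.25, 1.25)
  x^k = (8.0, 0.0), subgradient = b - a^T x = -17.0
  y^{k+1} = 1.25 + 0.25*-17.0 = -3.0
Dual objective at y_4 = -3.0: reduced costs (21.0, 14.0), box minimizer x = (0.0, 0.0)
g(y_4) = b*y + (c1 - a1*y)*x1 + (c2 - a2*y)*x2 = 23*(-3.0) + 21.0*0.0 + 14.0*0.0 = -69.0 + 0.0 + 0.0 = -69.0


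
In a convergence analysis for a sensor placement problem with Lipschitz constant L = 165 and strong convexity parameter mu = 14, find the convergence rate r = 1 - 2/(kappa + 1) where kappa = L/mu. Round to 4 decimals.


Step 1: Compute the condition number.
kappa = L/mu = 165/14 = 11.7857
Step 2: Compute the convergence rate.
r = 1 - 2/(kappa + 1) = 1 - 2*mu/(L + mu) = (L - mu)/(L + mu) = 151/179 = 0.8436


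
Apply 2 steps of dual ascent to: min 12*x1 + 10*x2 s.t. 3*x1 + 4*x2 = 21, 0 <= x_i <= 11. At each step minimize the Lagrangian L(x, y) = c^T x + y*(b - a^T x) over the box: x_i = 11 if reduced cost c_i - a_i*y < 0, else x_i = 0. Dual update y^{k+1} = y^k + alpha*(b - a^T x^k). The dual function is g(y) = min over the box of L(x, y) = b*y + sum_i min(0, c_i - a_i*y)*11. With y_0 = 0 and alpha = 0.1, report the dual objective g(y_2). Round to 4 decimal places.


Dual ascent for LP: min 12*x1 + 10*x2, 3*x1 + 4*x2 = 21, 0 <= x_i <= 11
Step 1: y^k = 0.0, reduced costs: (12.0, 10.0)
  x^k = (0.0, 0.0), subgradient = b - a^T x = 21.0
  y^{k+1} = 0.0 + 0.1*21.0 = 2.1
Step 2: y^k = 2.1, reduced costs: (5.7, 1.6)
  x^k = (0.0, 0.0), subgradient = b - a^T x = 21.0
  y^{k+1} = 2.1 + 0.1*21.0 = 4.2
Dual objective at y_2 = 4.2: reduced costs (-0.6, -6.8), box minimizer x = (11.0, 11.0)
g(y_2) = b*y + (c1 - a1*y)*x1 + (c2 - a2*y)*x2 = 21*4.2 + (-0.6)*11.0 + (-6.8)*11.0 = 88.2 - 6.6 - 74.8 = 6.8


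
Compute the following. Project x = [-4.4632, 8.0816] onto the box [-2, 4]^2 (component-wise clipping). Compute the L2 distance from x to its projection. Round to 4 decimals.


Project each component onto [-2, 4].
clip(-4.4632) = -2.0, clip(8.0816) = 4.0
Projection = [-2.0, 4.0]
Squared diffs: [6.0674, 16.6595]
Distance = sqrt(22.7269) = 4.7673


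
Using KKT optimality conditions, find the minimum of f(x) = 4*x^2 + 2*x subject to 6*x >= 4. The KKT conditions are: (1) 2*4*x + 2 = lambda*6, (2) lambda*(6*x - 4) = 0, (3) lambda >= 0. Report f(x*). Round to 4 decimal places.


Step 1: Try lambda = 0 (constraint inactive).
x_unc = -2/(2*4) = -0.25
Check: 6*-0.25 = -1.5 < 4 -- violated!
Step 2: Constraint must be active: 6*x = 4
x* = 4/6 = 2/3 = 0.6667 (rounded; the exact value 2/3 is used below)
lambda = (2*4*(2/3) + 2)/6 = 1.2222
Step 3: Compute optimal value.
f(x*) = 4*(2/3)^2 + 2*(2/3) = 3.1111


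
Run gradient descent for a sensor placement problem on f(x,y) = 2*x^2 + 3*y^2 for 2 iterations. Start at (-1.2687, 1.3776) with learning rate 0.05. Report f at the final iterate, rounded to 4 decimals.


Gradient descent on f(x,y) = 2*x^2 + 3*y^2.
Starting point: (-1.2687, 1.3776), alpha = 0.05
Step 1: grad_x = 2*2*-1.2687 = -5.0748, grad_y = 2*3*1.3776 = 8.2656
  x_1 = -1.2687 - 0.05*-5.0748 = -1.015
  y_1 = 1.3776 - 0.05*8.2656 = 0.9643
Step 2: grad_x = 2*2*-1.015 = -4.0598, grad_y = 2*3*0.9643 = 5.7859
  x_2 = -1.015 - 0.05*-4.0598 = -0.812
  y_2 = 0.9643 - 0.05*5.7859 = 0.675
f(-0.812, 0.675) = 2*(-0.812)^2 + 3*0.675^2 = 2.6856


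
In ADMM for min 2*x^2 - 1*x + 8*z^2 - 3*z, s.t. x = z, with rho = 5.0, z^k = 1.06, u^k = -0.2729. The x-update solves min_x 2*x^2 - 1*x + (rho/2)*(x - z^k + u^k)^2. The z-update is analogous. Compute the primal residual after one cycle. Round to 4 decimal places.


ADMM iteration with rho = 5.0, z^k = 1.06, u^k = -0.2729
Step 1: x-update.
Minimize 2*x^2 - 1*x + (5.0/2)*(x - 1.06 - 0.2729)^2
FOC: (2*2 + 5.0)*x = 1 + 5.0*(1.06 + 0.2729)
x^{k+1} = 0.8516
Step 2: z-update.
Minimize 8*z^2 - 3*z + (5.0/2)*(0.8516 - z - 0.2729)^2
FOC: (2*8 + 5.0)*z = 3 + 5.0*(0.8516 - 0.2729)
z^{k+1} = 0.2806
Step 3: u-update.
u^{k+1} = -0.2729 + 0.8516 - 0.2806 = 0.2981
Step 4: Primal residual = |0.8516 - 0.2806| = 0.571


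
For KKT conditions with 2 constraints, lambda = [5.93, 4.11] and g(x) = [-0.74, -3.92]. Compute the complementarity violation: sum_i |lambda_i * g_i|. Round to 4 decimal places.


KKT complementary slackness check:
lambda_1 * g_1 = 5.93 * -0.74 = -4.3882
lambda_2 * g_2 = 4.11 * -3.92 = -16.1112
Total violation = 4.3882 + 16.1112 = 20.4994


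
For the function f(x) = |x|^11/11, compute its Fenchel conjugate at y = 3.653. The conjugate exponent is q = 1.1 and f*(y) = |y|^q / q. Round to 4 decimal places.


The conjugate exponent q satisfies 1/p + 1/q = 1.
p = 11, so q = 11/(11 - 1) = 1.1
|y|^q = 3.653^1.1 = 4.1583
f*(3.653) = 4.1583 / 1.1 = 3.7803


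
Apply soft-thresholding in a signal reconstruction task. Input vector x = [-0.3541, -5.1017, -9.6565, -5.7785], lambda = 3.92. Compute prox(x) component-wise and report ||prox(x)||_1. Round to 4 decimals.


Soft-thresholding with lambda = 3.92:
prox(-0.3541) = sign(-0.3541)*max(|-0.3541| - 3.92, 0) = 0.0
prox(-5.1017) = sign(-5.1017)*max(|-5.1017| - 3.92, 0) = -1.1817
prox(-9.6565) = sign(-9.6565)*max(|-9.6565| - 3.92, 0) = -5.7365
prox(-5.7785) = sign(-5.7785)*max(|-5.7785| - 3.92, 0) = -1.8585
prox(x) = [0.0, -1.1817, -5.7365, -1.8585]
||prox(x)||_1 = 0.0 + 1.1817 + 5.7365 + 1.8585 = 8.7767


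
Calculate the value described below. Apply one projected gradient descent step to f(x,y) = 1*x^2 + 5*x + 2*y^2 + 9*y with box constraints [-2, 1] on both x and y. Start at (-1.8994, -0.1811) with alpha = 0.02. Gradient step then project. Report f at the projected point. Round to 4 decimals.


Step 1: Compute gradient at (-1.8994, -0.1811).
grad_x = 2*1*-1.8994 + 5 = 1.2012
grad_y = 2*2*-0.1811 + 9 = 8.2756
Step 2: Gradient step.
x_raw = -1.8994 - 0.02*1.2012 = -1.9234
y_raw = -0.1811 - 0.02*8.2756 = -0.3466
Step 3: Project onto [-2, 1].
x_proj = clip(-1.9234) = -1.9234
y_proj = clip(-0.3466) = -0.3466
Step 4: Evaluate f.
f(-1.9234, -0.3466) = -8.7968


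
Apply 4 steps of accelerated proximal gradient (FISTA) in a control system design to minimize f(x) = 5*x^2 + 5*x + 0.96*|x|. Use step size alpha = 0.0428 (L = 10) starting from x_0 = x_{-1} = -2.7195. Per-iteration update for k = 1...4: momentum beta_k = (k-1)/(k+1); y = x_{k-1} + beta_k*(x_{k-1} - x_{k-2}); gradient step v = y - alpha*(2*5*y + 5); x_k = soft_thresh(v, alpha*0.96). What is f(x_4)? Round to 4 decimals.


FISTA on f(x) = 5*x^2 + 5*x + 0.96*|x|
L = 10, alpha = 0.0428
Iteration 1: beta = 0.0, y = -2.7195 + 0.0*(-2.7195 + 2.7195) = -2.7195
  grad(y) = -22.195, v = y - alpha*grad = -1.7696
  prox(v) = soft_thresh(-1.7696, 0.0411) = -1.7285
Iteration 2: beta = 0.3333, y = -1.7285 + 0.3333*(-1.7285 + 2.7195) = -1.3981
  grad(y) = -8.9812, v = y - alpha*grad = -1.0137
  prox(v) = soft_thresh(-1.0137, 0.0411) = -0.9726
Iteration 3: beta = 0.5, y = -0.9726 + 0.5*(-0.9726 + 1.7285) = -0.5947
  grad(y) = -0.9472, v = y - alpha*grad = -0.5542
  prox(v) = soft_thresh(-0.5542, 0.0411) = -0.5131
Iteration 4: beta = 0.6, y = -0.5131 + 0.6*(-0.5131 + 0.9726) = -0.2374
  grad(y) = 2.6263, v = y - alpha*grad = -0.3498
  prox(v) = soft_thresh(-0.3498, 0.0411) = -0.3087
f(x_4) = 5*(-0.3087)^2 + 5*(-0.3087) + 0.96*|-0.3087| = -0.7707


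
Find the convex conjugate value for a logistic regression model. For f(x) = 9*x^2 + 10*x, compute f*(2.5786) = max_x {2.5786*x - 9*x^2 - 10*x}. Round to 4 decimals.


f*(y) = sup_x {y*x - a*x^2 - b*x} = sup_x {(y-b)*x - a*x^2}
FOC: (y - b) - 2a*x = 0 => x* = (y - b)/(2a)
x* = (2.5786 - 10)/(2*9) = -0.4123
f*(2.5786) = (y-b)^2/(4a) = (2.5786 - 10)^2/(4*9)
= 55.0772/36 = 1.5299


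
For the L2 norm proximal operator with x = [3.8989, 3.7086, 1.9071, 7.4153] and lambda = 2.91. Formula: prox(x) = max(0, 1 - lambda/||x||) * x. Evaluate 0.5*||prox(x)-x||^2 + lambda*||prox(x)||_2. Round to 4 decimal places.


Step 1: Compute ||x||.
||x|| = 9.3584
Step 2: Compute scaling factor.
scale = max(0, 1 - 2.91/9.3584) = 0.689
Step 3: prox(x) = [2.6865, 2.5554, 1.3141, 5.1095]
||prox(x)|| = 6.4484
Step 4: Proximal objective.
0.5*||prox-x||^2 = 4.2341
lambda*||prox|| = 18.7648
Total = 22.9988


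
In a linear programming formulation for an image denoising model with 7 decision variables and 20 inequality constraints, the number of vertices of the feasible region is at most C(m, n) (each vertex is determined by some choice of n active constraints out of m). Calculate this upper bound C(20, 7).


Each vertex corresponds to some choice of n active constraints out of m, so the number of vertices is at most C(m, n) = m! / (n!(m-n)!).
m = 20, n = 7
Numerator: 20 * 19 * 18 * 17 * 16 * 15 * 14
Denominator: 7! = 5040
C(20, 7) = 77520


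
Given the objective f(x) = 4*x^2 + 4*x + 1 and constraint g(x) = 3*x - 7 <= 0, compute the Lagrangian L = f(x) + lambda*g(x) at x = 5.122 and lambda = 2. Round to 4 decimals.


Step 1: Evaluate f(x).
f(5.122) = 4*5.122^2 + 4*5.122 + 1 = 126.4275
Step 2: Evaluate g(x).
g(5.122) = 3*5.122 - 7 = 8.366
Step 3: Compute Lagrangian.
L = 126.4275 + 2*8.366 = 143.1595


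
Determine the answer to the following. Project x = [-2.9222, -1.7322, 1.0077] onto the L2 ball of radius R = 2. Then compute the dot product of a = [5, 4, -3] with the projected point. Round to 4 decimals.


Step 1: Compute ||x|| (intermediates to 6 decimals).
||x|| = sqrt((-2.9222)^2 + (-1.7322)^2 + 1.0077^2) = 3.543336
Step 2: Project.
Since ||x|| > R, scale = R/||x|| = 2/3.543336 = 0.56444, proj(x) = scale * x
proj(x) = [-1.649407, -0.977723, 0.568786]
Step 3: Dot product.
a^T * proj(x) = 5*(-1.649407) + 4*(-0.977723) - 3*0.568786 = -13.8643


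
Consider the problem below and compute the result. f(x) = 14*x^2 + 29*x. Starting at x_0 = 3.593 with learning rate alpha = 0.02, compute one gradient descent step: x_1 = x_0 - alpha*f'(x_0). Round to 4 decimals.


We compute the gradient at x_0 and apply the update.
f'(x) = 28*x + 29
f'(3.593) = 28*3.593 + 29 = 129.604
x_1 = 3.593 - 0.02*129.604 = 1.0009


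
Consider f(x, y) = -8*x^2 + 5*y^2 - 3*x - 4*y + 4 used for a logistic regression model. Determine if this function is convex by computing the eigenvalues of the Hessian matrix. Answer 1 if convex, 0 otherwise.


The Hessian of f(x,y) = -8*x^2 + 5*y^2 - 3*x - 4*y + 4 is:
H = [[-16, 0], [0, 10]]
Trace = -16 + 10 = -6
Determinant = -16*10 - (0)^2 = -160
Discriminant = (-6)^2 - 4*-160 = 676.0
Eigenvalues: lambda_1 = -16.0, lambda_2 = 10.0
The function is not convex.

0


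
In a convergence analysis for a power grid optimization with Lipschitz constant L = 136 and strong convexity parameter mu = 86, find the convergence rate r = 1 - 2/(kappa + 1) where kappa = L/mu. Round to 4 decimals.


Step 1: Compute the condition number.
kappa = L/mu = 136/86 = 1.5814
Step 2: Compute the convergence rate.
r = 1 - 2/(kappa + 1) = 1 - 2*mu/(L + mu) = (L - mu)/(L + mu) = 50/222 = 0.2252


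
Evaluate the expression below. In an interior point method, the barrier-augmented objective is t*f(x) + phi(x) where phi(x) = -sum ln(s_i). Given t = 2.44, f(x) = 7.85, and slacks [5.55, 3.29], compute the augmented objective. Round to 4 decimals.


Step 1: Compute log-barrier.
ln values: [1.7138, 1.1909]
phi = -(1.7138 + 1.1909) = -2.9047
Step 2: Compute augmented objective.
t*f(x) = 2.44*7.85 = 19.154
Total = 19.154 - 2.9047 = 16.2493


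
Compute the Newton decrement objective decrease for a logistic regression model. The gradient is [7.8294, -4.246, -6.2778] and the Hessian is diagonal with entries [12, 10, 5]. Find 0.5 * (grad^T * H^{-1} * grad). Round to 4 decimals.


Step 1: H is diagonal, so H^(-1) * g = [0.6525, -0.4246, -1.2556].
Step 2: g^T H^(-1) g = sum_i g_i^2 / H_ii
  = (7.8294)^2/12 + (-4.246)^2/10 + (-6.2778)^2/5
  = 5.1083 + 1.8029 + 7.8822 = 14.7933
Step 3: Objective decrease = 0.5 * g^T H^(-1) g = 7.3966


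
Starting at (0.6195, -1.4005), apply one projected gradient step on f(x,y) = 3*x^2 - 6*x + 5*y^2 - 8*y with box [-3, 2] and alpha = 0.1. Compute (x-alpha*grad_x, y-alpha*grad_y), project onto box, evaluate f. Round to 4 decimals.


Step 1: Compute gradient at (0.6195, -1.4005).
grad_x = 2*3*0.6195 - 6 = -2.283
grad_y = 2*5*-1.4005 - 8 = -22.005
Step 2: Gradient step.
x_raw = 0.6195 - 0.1*-2.283 = 0.8478
y_raw = -1.4005 - 0.1*-22.005 = 0.8
Step 3: Project onto [-3, 2].
x_proj = clip(0.8478) = 0.8478
y_proj = clip(0.8) = 0.8
Step 4: Evaluate f.
f(0.8478, 0.8) = -6.1305


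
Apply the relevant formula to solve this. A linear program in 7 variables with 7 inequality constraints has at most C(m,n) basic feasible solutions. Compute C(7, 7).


Each vertex corresponds to some choice of n active constraints out of m, so the number of vertices is at most C(m, n) = m! / (n!(m-n)!).
m = 7, n = 7
Numerator: 7 * 6 * 5 * 4 * 3 * 2 * 1
Denominator: 7! = 5040
C(7, 7) = 1


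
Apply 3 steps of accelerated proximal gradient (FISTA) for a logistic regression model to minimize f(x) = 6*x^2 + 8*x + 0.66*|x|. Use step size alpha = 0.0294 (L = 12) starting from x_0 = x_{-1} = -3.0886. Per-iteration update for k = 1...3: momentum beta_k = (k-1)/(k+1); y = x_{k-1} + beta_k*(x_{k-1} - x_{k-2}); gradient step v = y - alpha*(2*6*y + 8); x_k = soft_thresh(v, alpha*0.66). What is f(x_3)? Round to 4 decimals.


FISTA on f(x) = 6*x^2 + 8*x + 0.66*|x|
L = 12, alpha = 0.0294
Iteration 1: beta = 0.0, y = -3.0886 + 0.0*(-3.0886 + 3.0886) = -3.0886
  grad(y) = -29.0632, v = y - alpha*grad = -2.2341
  prox(v) = soft_thresh(-2.2341, 0.0194) = -2.2147
Iteration 2: beta = 0.3333, y = -2.2147 + 0.3333*(-2.2147 + 3.0886) = -1.9235
  grad(y) = -15.0814, v = y - alpha*grad = -1.4801
  prox(v) = soft_thresh(-1.4801, 0.0194) = -1.4607
Iteration 3: beta = 0.5, y = -1.4607 + 0.5*(-1.4607 + 2.2147) = -1.0836
  grad(y) = -5.0033, v = y - alpha*grad = -0.9365
  prox(v) = soft_thresh(-0.9365, 0.0194) = -0.9171
f(x_3) = 6*(-0.9171)^2 + 8*(-0.9171) + 0.66*|-0.9171| = -1.685


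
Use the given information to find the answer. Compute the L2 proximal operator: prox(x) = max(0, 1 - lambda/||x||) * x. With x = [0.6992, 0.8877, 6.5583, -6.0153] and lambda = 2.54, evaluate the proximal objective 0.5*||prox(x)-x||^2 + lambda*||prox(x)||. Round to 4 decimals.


Step 1: Compute ||x||.
||x|| = 8.9706
Step 2: Compute scaling factor.
scale = max(0, 1 - 2.54/8.9706) = 0.7169
Step 3: prox(x) = [0.5012, 0.6364, 4.7013, -4.3121]
||prox(x)|| = 6.4306
Step 4: Proximal objective.
0.5*||prox-x||^2 = 3.2258
lambda*||prox|| = 16.3337
Total = 19.5596


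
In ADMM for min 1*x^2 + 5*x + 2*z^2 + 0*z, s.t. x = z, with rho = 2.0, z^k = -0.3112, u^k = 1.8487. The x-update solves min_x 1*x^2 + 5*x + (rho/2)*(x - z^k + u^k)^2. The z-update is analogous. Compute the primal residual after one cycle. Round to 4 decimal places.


ADMM iteration with rho = 2.0, z^k = -0.3112, u^k = 1.8487
Step 1: x-update.
Minimize 1*x^2 + 5*x + (2.0/2)*(x + 0.3112 + 1.8487)^2
FOC: (2*1 + 2.0)*x = -5 + 2.0*(-0.3112 - 1.8487)
x^{k+1} = -2.33
Step 2: z-update.
Minimize 2*z^2 + 0*z + (2.0/2)*(-2.33 - z + 1.8487)^2
FOC: (2*2 + 2.0)*z = 0 + 2.0*(-2.33 + 1.8487)
z^{k+1} = -0.1604
Step 3: u-update.
u^{k+1} = 1.8487 - 2.33 + 0.1604 = -0.3208
Step 4: Primal residual = |-2.33 + 0.1604| = 2.1695


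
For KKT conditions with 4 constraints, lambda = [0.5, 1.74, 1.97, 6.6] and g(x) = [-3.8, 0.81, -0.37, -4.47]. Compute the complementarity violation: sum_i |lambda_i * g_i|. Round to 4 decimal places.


KKT complementary slackness check:
lambda_1 * g_1 = 0.5 * -3.8 = -1.9
lambda_2 * g_2 = 1.74 * 0.81 = 1.4094
lambda_3 * g_3 = 1.97 * -0.37 = -0.7289
lambda_4 * g_4 = 6.6 * -4.47 = -29.502
Total violation = 1.9 + 1.4094 + 0.7289 + 29.502 = 33.5403


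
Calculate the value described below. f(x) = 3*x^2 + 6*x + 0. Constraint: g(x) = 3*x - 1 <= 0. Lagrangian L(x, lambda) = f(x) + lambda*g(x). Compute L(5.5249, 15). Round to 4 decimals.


Step 1: Evaluate f(x).
f(5.5249) = 3*5.5249^2 + 6*5.5249 + 0 = 124.723
Step 2: Evaluate g(x).
g(5.5249) = 3*5.5249 - 1 = 15.5747
Step 3: Compute Lagrangian.
L = 124.723 + 15*15.5747 = 358.3435


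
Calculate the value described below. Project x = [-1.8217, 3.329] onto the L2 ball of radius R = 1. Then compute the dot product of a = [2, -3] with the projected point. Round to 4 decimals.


Step 1: Compute ||x|| (intermediates to 6 decimals).
||x|| = sqrt((-1.8217)^2 + 3.329^2) = 3.794843
Step 2: Project.
Since ||x|| > R, scale = R/||x|| = 1/3.794843 = 0.263516, proj(x) = scale * x
proj(x) = [-0.480047, 0.877245]
Step 3: Dot product.
a^T * proj(x) = 2*(-0.480047) - 3*0.877245 = -3.5918


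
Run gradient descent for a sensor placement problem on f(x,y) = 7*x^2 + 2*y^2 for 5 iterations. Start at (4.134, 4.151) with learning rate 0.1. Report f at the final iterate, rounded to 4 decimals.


Gradient descent on f(x,y) = 7*x^2 + 2*y^2.
Starting point: (4.134, 4.151), alpha = 0.1
Step 1: grad_x = 2*7*4.134 = 57.876, grad_y = 2*2*4.151 = 16.604
  x_1 = 4.134 - 0.1*57.876 = -1.6536
  y_1 = 4.151 - 0.1*16.604 = 2.4906
Step 2: grad_x = 2*7*-1.6536 = -23.1504, grad_y = 2*2*2.4906 = 9.9624
  x_2 = -1.6536 - 0.1*-23.1504 = 0.6614
  y_2 = 2.4906 - 0.1*9.9624 = 1.4944
Step 3: grad_x = 2*7*0.6614 = 9.2602, grad_y = 2*2*1.4944 = 5.9774
  x_3 = 0.6614 - 0.1*9.2602 = -0.2646
  y_3 = 1.4944 - 0.1*5.9774 = 0.8966
Step 4: grad_x = 2*7*-0.2646 = -3.7041, grad_y = 2*2*0.8966 = 3.5865
  x_4 = -0.2646 - 0.1*-3.7041 = 0.1058
  y_4 = 0.8966 - 0.1*3.5865 = 0.538
Step 5: grad_x = 2*7*0.1058 = 1.4816, grad_y = 2*2*0.538 = 2.1519
  x_5 = 0.1058 - 0.1*1.4816 = -0.0423
  y_5 = 0.538 - 0.1*2.1519 = 0.3228
f(-0.0423, 0.3228) = 7*(-0.0423)^2 + 2*0.3228^2 = 0.2209


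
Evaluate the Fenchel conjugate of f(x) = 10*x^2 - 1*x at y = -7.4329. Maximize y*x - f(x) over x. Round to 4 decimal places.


f*(y) = sup_x {y*x - a*x^2 - b*x} = sup_x {(y-b)*x - a*x^2}
FOC: (y - b) - 2a*x = 0 => x* = (y - b)/(2a)
x* = (-7.4329 + 1)/(2*10) = -0.3216
f*(-7.4329) = (y-b)^2/(4a) = (-7.4329 + 1)^2/(4*10)
= 41.3822/40 = 1.0346


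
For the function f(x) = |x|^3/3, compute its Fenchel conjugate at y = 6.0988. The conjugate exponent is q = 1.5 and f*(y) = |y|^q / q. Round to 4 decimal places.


The conjugate exponent q satisfies 1/p + 1/q = 1.
p = 3, so q = 3/(3 - 1) = 1.5
|y|^q = 6.0988^1.5 = 15.0614
f*(6.0988) = 15.0614 / 1.5 = 10.041


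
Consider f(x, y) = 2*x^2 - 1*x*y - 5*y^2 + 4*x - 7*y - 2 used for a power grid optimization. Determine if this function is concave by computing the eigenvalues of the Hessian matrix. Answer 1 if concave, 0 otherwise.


The Hessian of f(x,y) = 2*x^2 - 1*x*y - 5*y^2 + 4*x - 7*y - 2 is:
H = [[4, -1], [-1, -10]]
Trace = 4 - 10 = -6
Determinant = 4*-10 - (-1)^2 = -41
Discriminant = (-6)^2 - 4*-41 = 200.0
Eigenvalues: lambda_1 = -10.0711, lambda_2 = 4.0711
The function is not concave.

0


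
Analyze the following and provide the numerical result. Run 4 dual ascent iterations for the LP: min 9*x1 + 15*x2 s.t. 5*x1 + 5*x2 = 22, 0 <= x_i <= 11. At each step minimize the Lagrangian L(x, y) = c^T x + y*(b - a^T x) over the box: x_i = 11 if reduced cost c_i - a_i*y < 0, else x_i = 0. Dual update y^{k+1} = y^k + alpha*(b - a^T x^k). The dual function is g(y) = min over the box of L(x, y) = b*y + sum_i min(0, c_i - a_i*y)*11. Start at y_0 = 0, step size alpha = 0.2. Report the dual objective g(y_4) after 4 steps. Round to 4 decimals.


Dual ascent for LP: min 9*x1 + 15*x2, 5*x1 + 5*x2 = 22, 0 <= x_i <= 11
Step 1: y^k = 0.0, reduced costs: (9.0, 15.0)
  x^k = (0.0, 0.0), subgradient = b - a^T x = 22.0
  y^{k+1} = 0.0 + 0.2*22.0 = 4.4
Step 2: y^k = 4.4, reduced costs: (-13.0, -7.0)
  x^k = (11.0, 11.0), subgradient = b - a^T x = -88.0
  y^{k+1} = 4.4 + 0.2*-88.0 = -13.2
Step 3: y^k = -13.2, reduced costs: (75.0, 81.0)
  x^k = (0.0, 0.0), subgradient = b - a^T x = 22.0
  y^{k+1} = -13.2 + 0.2*22.0 = -8.8
Step 4: y^k = -8.8, reduced costs: (53.0, 59.0)
  x^k = (0.0, 0.0), subgradient = b - a^T x = 22.0
  y^{k+1} = -8.8 + 0.2*22.0 = -4.4
Dual objective at y_4 = -4.4: reduced costs (31.0, 37.0), box minimizer x = (0.0, 0.0)
g(y_4) = b*y + (c1 - a1*y)*x1 + (c2 - a2*y)*x2 = 22*(-4.4) + 31.0*0.0 + 37.0*0.0 = -96.8 + 0.0 + 0.0 = -96.8


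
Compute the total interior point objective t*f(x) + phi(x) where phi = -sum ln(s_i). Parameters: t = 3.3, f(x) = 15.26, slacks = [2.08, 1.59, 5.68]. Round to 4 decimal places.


Step 1: Compute log-barrier.
ln values: [0.7324, 0.4637, 1.737]
phi = -(0.7324 + 0.4637 + 1.737) = -2.9331
Step 2: Compute augmented objective.
t*f(x) = 3.3*15.26 = 50.358
Total = 50.358 - 2.9331 = 47.4249


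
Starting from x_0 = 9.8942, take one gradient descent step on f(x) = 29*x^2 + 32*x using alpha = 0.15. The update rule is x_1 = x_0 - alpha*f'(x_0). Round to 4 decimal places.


We compute the gradient at x_0 and apply the update.
f'(x) = 58*x + 32
f'(9.8942) = 58*9.8942 + 32 = 605.8636
x_1 = 9.8942 - 0.15*605.8636 = -80.9853


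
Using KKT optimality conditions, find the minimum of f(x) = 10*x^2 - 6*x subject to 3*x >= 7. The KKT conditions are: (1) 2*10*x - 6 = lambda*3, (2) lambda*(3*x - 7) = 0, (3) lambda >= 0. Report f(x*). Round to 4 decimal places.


Step 1: Try lambda = 0 (constraint inactive).
x_unc = 6/(2*10) = 0.3
Check: 3*0.3 = 0.9 < 7 -- violated!
Step 2: Constraint must be active: 3*x = 7
x* = 7/3 = 2.3333 (rounded; the exact value 7/3 is used below)
lambda = (2*10*(7/3) - 6)/3 = 13.5556
Step 3: Compute optimal value.
f(x*) = 10*(7/3)^2 - 6*(7/3) = 40.4444


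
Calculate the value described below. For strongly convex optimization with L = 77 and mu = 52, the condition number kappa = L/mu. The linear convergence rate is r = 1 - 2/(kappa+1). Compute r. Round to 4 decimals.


Step 1: Compute the condition number.
kappa = L/mu = 77/52 = 1.4808
Step 2: Compute the convergence rate.
r = 1 - 2/(kappa + 1) = 1 - 2*mu/(L + mu) = (L - mu)/(L + mu) = 25/129 = 0.1938


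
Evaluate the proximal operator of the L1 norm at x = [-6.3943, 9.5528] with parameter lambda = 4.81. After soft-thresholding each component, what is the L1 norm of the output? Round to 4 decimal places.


Soft-thresholding with lambda = 4.81:
prox(-6.3943) = sign(-6.3943)*max(|-6.3943| - 4.81, 0) = -1.5843
prox(9.5528) = sign(9.5528)*max(|9.5528| - 4.81, 0) = 4.7428
prox(x) = [-1.5843, 4.7428]
||prox(x)||_1 = 1.5843 + 4.7428 = 6.3271


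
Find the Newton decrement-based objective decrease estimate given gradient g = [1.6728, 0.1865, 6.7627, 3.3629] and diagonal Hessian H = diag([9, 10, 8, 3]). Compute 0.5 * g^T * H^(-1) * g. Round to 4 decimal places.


Step 1: H is diagonal, so H^(-1) * g = [0.1859, 0.0187, 0.8453, 1.121].
Step 2: g^T H^(-1) g = sum_i g_i^2 / H_ii
  = (1.6728)^2/9 + (0.1865)^2/10 + (6.7627)^2/8 + (3.3629)^2/3
  = 0.3109 + 0.0035 + 5.7168 + 3.7697 = 9.8009
Step 3: Objective decrease = 0.5 * g^T H^(-1) g = 4.9004


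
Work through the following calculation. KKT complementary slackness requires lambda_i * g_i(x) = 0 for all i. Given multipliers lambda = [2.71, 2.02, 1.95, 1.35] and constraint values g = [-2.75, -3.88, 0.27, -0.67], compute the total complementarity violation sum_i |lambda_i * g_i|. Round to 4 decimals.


KKT complementary slackness check:
lambda_1 * g_1 = 2.71 * -2.75 = -7.4525
lambda_2 * g_2 = 2.02 * -3.88 = -7.8376
lambda_3 * g_3 = 1.95 * 0.27 = 0.5265
lambda_4 * g_4 = 1.35 * -0.67 = -0.9045
Total violation = 7.4525 + 7.8376 + 0.5265 + 0.9045 = 16.7211


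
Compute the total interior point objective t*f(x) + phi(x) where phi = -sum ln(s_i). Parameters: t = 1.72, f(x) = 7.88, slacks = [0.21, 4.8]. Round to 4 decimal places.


Step 1: Compute log-barrier.
ln values: [-1.5606, 1.5686]
phi = -(-1.5606 + 1.5686) = -0.008
Step 2: Compute augmented objective.
t*f(x) = 1.72*7.88 = 13.5536
Total = 13.5536 - 0.008 = 13.5456


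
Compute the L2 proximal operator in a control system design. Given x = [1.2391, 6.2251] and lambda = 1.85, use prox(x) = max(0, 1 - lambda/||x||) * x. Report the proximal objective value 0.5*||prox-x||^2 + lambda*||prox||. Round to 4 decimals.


Step 1: Compute ||x||.
||x|| = 6.3472
Step 2: Compute scaling factor.
scale = max(0, 1 - 1.85/6.3472) = 0.7085
Step 3: prox(x) = [0.8779, 4.4107]
||prox(x)|| = 4.4972
Step 4: Proximal objective.
0.5*||prox-x||^2 = 1.7113
lambda*||prox|| = 8.3198
Total = 10.0311


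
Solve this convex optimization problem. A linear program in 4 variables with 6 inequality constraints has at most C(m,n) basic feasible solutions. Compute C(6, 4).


Each vertex corresponds to some choice of n active constraints out of m, so the number of vertices is at most C(m, n) = m! / (n!(m-n)!).
m = 6, n = 4
Numerator: 6 * 5 * 4 * 3
Denominator: 4! = 24
C(6, 4) = 15


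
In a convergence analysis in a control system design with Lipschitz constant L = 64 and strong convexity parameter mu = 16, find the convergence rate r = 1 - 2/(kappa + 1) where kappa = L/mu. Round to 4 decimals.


Step 1: Compute the condition number.
kappa = L/mu = 64/16 = 4.0
Step 2: Compute the convergence rate.
r = 1 - 2/(kappa + 1) = 1 - 2*mu/(L + mu) = (L - mu)/(L + mu) = 48/80 = 0.6


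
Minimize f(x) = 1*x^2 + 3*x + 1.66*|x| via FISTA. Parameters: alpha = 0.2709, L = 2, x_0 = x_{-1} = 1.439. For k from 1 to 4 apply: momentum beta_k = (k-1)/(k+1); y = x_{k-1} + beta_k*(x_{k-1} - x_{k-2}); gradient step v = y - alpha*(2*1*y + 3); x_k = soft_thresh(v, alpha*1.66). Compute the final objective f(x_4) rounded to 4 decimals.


FISTA on f(x) = 1*x^2 + 3*x + 1.66*|x|
L = 2, alpha = 0.2709
Iteration 1: beta = 0.0, y = 1.439 + 0.0*(1.439 - 1.439) = 1.439
  grad(y) = 5.878, v = y - alpha*grad = -0.1534
  prox(v) = soft_thresh(-0.1534, 0.4497) = 0.0
Iteration 2: beta = 0.3333, y = 0.0 + 0.3333*(0.0 - 1.439) = -0.4797
  grad(y) = 2.0407, v = y - alpha*grad = -1.0325
  prox(v) = soft_thresh(-1.0325, 0.4497) = -0.5828
Iteration 3: beta = 0.5, y = -0.5828 + 0.5*(-0.5828 - 0.0) = -0.8742
  grad(y) = 1.2516, v = y - alpha*grad = -1.2133
  prox(v) = soft_thresh(-1.2133, 0.4497) = -0.7636
Iteration 4: beta = 0.6, y = -0.7636 + 0.6*(-0.7636 + 0.5828) = -0.872
  grad(y) = 1.256, v = y - alpha*grad = -1.2123
  prox(v) = soft_thresh(-1.2123, 0.4497) = -0.7626
f(x_4) = 1*(-0.7626)^2 + 3*(-0.7626) + 1.66*|-0.7626| = -0.4403


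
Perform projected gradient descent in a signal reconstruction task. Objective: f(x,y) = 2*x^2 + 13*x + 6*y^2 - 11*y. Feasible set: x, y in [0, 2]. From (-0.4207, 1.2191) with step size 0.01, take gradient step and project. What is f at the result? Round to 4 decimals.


Step 1: Compute gradient at (-0.4207, 1.2191).
grad_x = 2*2*-0.4207 + 13 = 11.3172
grad_y = 2*6*1.2191 - 11 = 3.6292
Step 2: Gradient step.
x_raw = -0.4207 - 0.01*11.3172 = -0.5339
y_raw = 1.2191 - 0.01*3.6292 = 1.1828
Step 3: Project onto [0, 2].
x_proj = clip(-0.5339) = 0.0
y_proj = clip(1.1828) = 1.1828
Step 4: Evaluate f.
f(0.0, 1.1828) = -4.6167


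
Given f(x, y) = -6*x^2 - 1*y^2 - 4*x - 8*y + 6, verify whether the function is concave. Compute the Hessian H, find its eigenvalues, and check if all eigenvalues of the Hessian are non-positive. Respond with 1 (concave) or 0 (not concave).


The Hessian of f(x,y) = -6*x^2 - 1*y^2 - 4*x - 8*y + 6 is:
H = [[-12, 0], [0, -2]]
Trace = -12 - 2 = -14
Determinant = -12*-2 - (0)^2 = 24
Discriminant = (-14)^2 - 4*24 = 100.0
Eigenvalues: lambda_1 = -12.0, lambda_2 = -2.0
The function is concave.

1


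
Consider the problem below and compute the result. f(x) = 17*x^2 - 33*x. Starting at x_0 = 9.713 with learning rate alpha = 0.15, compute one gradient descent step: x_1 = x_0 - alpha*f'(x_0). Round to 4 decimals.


We compute the gradient at x_0 and apply the update.
f'(x) = 34*x - 33
f'(9.713) = 34*9.713 - 33 = 297.242
x_1 = 9.713 - 0.15*297.242 = -34.8733


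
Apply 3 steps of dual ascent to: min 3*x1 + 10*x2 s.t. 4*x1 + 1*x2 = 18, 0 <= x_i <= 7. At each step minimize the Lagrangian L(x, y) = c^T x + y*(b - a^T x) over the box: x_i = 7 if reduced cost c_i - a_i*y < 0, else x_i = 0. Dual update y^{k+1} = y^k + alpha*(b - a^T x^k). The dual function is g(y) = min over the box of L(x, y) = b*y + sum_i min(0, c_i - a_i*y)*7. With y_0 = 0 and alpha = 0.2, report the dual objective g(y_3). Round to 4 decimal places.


Dual ascent for LP: min 3*x1 + 10*x2, 4*x1 + 1*x2 = 18, 0 <= x_i <= 7
Step 1: y^k = 0.0, reduced costs: (3.0, 10.0)
  x^k = (0.0, 0.0), subgradient = b - a^T x = 18.0
  y^{k+1} = 0.0 + 0.2*18.0 = 3.6
Step 2: y^k = 3.6, reduced costs: (-11.4, 6.4)
  x^k = (7.0, 0.0), subgradient = b - a^T x = -10.0
  y^{k+1} = 3.6 + 0.2*-10.0 = 1.6
Step 3: y^k = 1.6, reduced costs: (-3.4, 8.4)
  x^k = (7.0, 0.0), subgradient = b - a^T x = -10.0
  y^{k+1} = 1.6 + 0.2*-10.0 = -0.4
Dual objective at y_3 = -0.4: reduced costs (4.6, 10.4), box minimizer x = (0.0, 0.0)
g(y_3) = b*y + (c1 - a1*y)*x1 + (c2 - a2*y)*x2 = 18*(-0.4) + 4.6*0.0 + 10.4*0.0 = -7.2 + 0.0 + 0.0 = -7.2
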